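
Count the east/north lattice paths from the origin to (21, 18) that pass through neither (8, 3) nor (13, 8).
Number of paths = 49096329810

Inclusion–exclusion. Total paths: C(39, 21) = 62359143990. Through P₁: C(11, 8)·C(28, 13) = 6177956400. Through P₂: C(21, 13)·C(18, 8) = 8904315420. Since P₁ is strictly southwest of P₂, a monotone path through both must visit P₁ then P₂; paths through both = C(11, 8)·C(10, 5)·C(18, 8) = 1819457640. Avoid both = 62359143990 − 6177956400 − 8904315420 + 1819457640 = 49096329810.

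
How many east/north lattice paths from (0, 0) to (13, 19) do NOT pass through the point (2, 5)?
Number of paths = 253768200

Total paths from (0, 0) to (13, 19): C(32, 13) = 347373600. Paths through (2, 5): (paths (0, 0) → (2, 5)) × (paths (2, 5) → (13, 19)) = C(7, 2) · C(25, 11) = 21 · 4457400 = 93605400. Avoidance count = 347373600 − 93605400 = 253768200.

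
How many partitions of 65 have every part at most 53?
p(65, parts ≤ 53) = 2012363

Use the recurrence p(n, m) = p(n, m−1) + p(n−m, m): either the largest part is < m (count p(n, m−1)) or the largest part is exactly m (remove one copy of m, count p(n−m, m)). With p(0, ·) = 1 this gives p(65, parts ≤ 53) = 2012363. (By conjugating Young diagrams, this also counts partitions of 65 into at most 53 parts.)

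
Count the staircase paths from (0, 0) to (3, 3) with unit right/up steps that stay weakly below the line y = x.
C_3 = 5

These NE paths below the diagonal are counted by the Catalan number C_n = (1/(n + 1)) · C(2n, n). For n = 3: C_3 = (1/4) · C(6, 3) = 20/4 = 5.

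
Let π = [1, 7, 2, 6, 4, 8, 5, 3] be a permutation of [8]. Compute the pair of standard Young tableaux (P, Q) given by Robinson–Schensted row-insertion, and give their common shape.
P = [1, 2, 3, 5] / [4, 8] / [6] / [7];  Q = [1, 2, 4, 6] / [3, 7] / [5] / [8];  common shape = (4, 2, 1, 1)

Row-insert the values π_1, π_2, … into P one at a time, bumping the leftmost entry strictly greater than the inserted value down to the next row. The recording tableau Q records, in position (i, j), the step at which that cell was added to P.
  Insert 1 (step 1): P = [1];  Q = [1]
  Insert 7 (step 2): P = [1, 7];  Q = [1, 2]
  Insert 2 (step 3): P = [1, 2] / [7];  Q = [1, 2] / [3]
  Insert 6 (step 4): P = [1, 2, 6] / [7];  Q = [1, 2, 4] / [3]
  Insert 4 (step 5): P = [1, 2, 4] / [6] / [7];  Q = [1, 2, 4] / [3] / [5]
  Insert 8 (step 6): P = [1, 2, 4, 8] / [6] / [7];  Q = [1, 2, 4, 6] / [3] / [5]
  Insert 5 (step 7): P = [1, 2, 4, 5] / [6, 8] / [7];  Q = [1, 2, 4, 6] / [3, 7] / [5]
  Insert 3 (step 8): P = [1, 2, 3, 5] / [4, 8] / [6] / [7];  Q = [1, 2, 4, 6] / [3, 7] / [5] / [8]
Final shape: (4, 2, 1, 1).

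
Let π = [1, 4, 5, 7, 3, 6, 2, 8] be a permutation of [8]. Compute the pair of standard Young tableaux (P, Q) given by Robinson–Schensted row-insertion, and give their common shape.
P = [1, 2, 5, 6, 8] / [3, 7] / [4];  Q = [1, 2, 3, 4, 8] / [5, 6] / [7];  common shape = (5, 2, 1)

Row-insert the values π_1, π_2, … into P one at a time, bumping the leftmost entry strictly greater than the inserted value down to the next row. The recording tableau Q records, in position (i, j), the step at which that cell was added to P.
  Insert 1 (step 1): P = [1];  Q = [1]
  Insert 4 (step 2): P = [1, 4];  Q = [1, 2]
  Insert 5 (step 3): P = [1, 4, 5];  Q = [1, 2, 3]
  Insert 7 (step 4): P = [1, 4, 5, 7];  Q = [1, 2, 3, 4]
  Insert 3 (step 5): P = [1, 3, 5, 7] / [4];  Q = [1, 2, 3, 4] / [5]
  Insert 6 (step 6): P = [1, 3, 5, 6] / [4, 7];  Q = [1, 2, 3, 4] / [5, 6]
  Insert 2 (step 7): P = [1, 2, 5, 6] / [3, 7] / [4];  Q = [1, 2, 3, 4] / [5, 6] / [7]
  Insert 8 (step 8): P = [1, 2, 5, 6, 8] / [3, 7] / [4];  Q = [1, 2, 3, 4, 8] / [5, 6] / [7]
Final shape: (5, 2, 1).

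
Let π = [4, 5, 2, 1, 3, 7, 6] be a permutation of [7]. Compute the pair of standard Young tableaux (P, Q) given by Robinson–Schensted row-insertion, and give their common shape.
P = [1, 3, 6] / [2, 5, 7] / [4];  Q = [1, 2, 6] / [3, 5, 7] / [4];  common shape = (3, 3, 1)

Row-insert the values π_1, π_2, … into P one at a time, bumping the leftmost entry strictly greater than the inserted value down to the next row. The recording tableau Q records, in position (i, j), the step at which that cell was added to P.
  Insert 4 (step 1): P = [4];  Q = [1]
  Insert 5 (step 2): P = [4, 5];  Q = [1, 2]
  Insert 2 (step 3): P = [2, 5] / [4];  Q = [1, 2] / [3]
  Insert 1 (step 4): P = [1, 5] / [2] / [4];  Q = [1, 2] / [3] / [4]
  Insert 3 (step 5): P = [1, 3] / [2, 5] / [4];  Q = [1, 2] / [3, 5] / [4]
  Insert 7 (step 6): P = [1, 3, 7] / [2, 5] / [4];  Q = [1, 2, 6] / [3, 5] / [4]
  Insert 6 (step 7): P = [1, 3, 6] / [2, 5, 7] / [4];  Q = [1, 2, 6] / [3, 5, 7] / [4]
Final shape: (3, 3, 1).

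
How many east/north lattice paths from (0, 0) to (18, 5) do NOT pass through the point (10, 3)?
Number of paths = 20779

Total paths from (0, 0) to (18, 5): C(23, 18) = 33649. Paths through (10, 3): (paths (0, 0) → (10, 3)) × (paths (10, 3) → (18, 5)) = C(13, 10) · C(10, 8) = 286 · 45 = 12870. Avoidance count = 33649 − 12870 = 20779.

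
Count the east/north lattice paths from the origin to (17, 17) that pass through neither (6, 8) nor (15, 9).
Number of paths = 1771736010

Inclusion–exclusion. Total paths: C(34, 17) = 2333606220. Through P₁: C(14, 6)·C(20, 11) = 504383880. Through P₂: C(24, 15)·C(10, 2) = 58837680. Since P₁ is strictly southwest of P₂, a monotone path through both must visit P₁ then P₂; paths through both = C(14, 6)·C(10, 9)·C(10, 2) = 1351350. Avoid both = 2333606220 − 504383880 − 58837680 + 1351350 = 1771736010.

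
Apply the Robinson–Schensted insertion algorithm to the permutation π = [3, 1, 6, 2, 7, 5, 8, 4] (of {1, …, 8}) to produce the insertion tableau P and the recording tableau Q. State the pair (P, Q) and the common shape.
P = [1, 2, 4, 8] / [3, 5, 7] / [6];  Q = [1, 3, 5, 7] / [2, 4, 6] / [8];  common shape = (4, 3, 1)

Row-insert the values π_1, π_2, … into P one at a time, bumping the leftmost entry strictly greater than the inserted value down to the next row. The recording tableau Q records, in position (i, j), the step at which that cell was added to P.
  Insert 3 (step 1): P = [3];  Q = [1]
  Insert 1 (step 2): P = [1] / [3];  Q = [1] / [2]
  Insert 6 (step 3): P = [1, 6] / [3];  Q = [1, 3] / [2]
  Insert 2 (step 4): P = [1, 2] / [3, 6];  Q = [1, 3] / [2, 4]
  Insert 7 (step 5): P = [1, 2, 7] / [3, 6];  Q = [1, 3, 5] / [2, 4]
  Insert 5 (step 6): P = [1, 2, 5] / [3, 6, 7];  Q = [1, 3, 5] / [2, 4, 6]
  Insert 8 (step 7): P = [1, 2, 5, 8] / [3, 6, 7];  Q = [1, 3, 5, 7] / [2, 4, 6]
  Insert 4 (step 8): P = [1, 2, 4, 8] / [3, 5, 7] / [6];  Q = [1, 3, 5, 7] / [2, 4, 6] / [8]
Final shape: (4, 3, 1).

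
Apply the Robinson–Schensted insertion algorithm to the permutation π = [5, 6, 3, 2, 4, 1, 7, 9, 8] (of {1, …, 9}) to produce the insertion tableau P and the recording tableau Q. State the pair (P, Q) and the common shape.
P = [1, 4, 7, 8] / [2, 6, 9] / [3] / [5];  Q = [1, 2, 7, 8] / [3, 5, 9] / [4] / [6];  common shape = (4, 3, 1, 1)

Row-insert the values π_1, π_2, … into P one at a time, bumping the leftmost entry strictly greater than the inserted value down to the next row. The recording tableau Q records, in position (i, j), the step at which that cell was added to P.
  Insert 5 (step 1): P = [5];  Q = [1]
  Insert 6 (step 2): P = [5, 6];  Q = [1, 2]
  Insert 3 (step 3): P = [3, 6] / [5];  Q = [1, 2] / [3]
  Insert 2 (step 4): P = [2, 6] / [3] / [5];  Q = [1, 2] / [3] / [4]
  Insert 4 (step 5): P = [2, 4] / [3, 6] / [5];  Q = [1, 2] / [3, 5] / [4]
  Insert 1 (step 6): P = [1, 4] / [2, 6] / [3] / [5];  Q = [1, 2] / [3, 5] / [4] / [6]
  Insert 7 (step 7): P = [1, 4, 7] / [2, 6] / [3] / [5];  Q = [1, 2, 7] / [3, 5] / [4] / [6]
  Insert 9 (step 8): P = [1, 4, 7, 9] / [2, 6] / [3] / [5];  Q = [1, 2, 7, 8] / [3, 5] / [4] / [6]
  Insert 8 (step 9): P = [1, 4, 7, 8] / [2, 6, 9] / [3] / [5];  Q = [1, 2, 7, 8] / [3, 5, 9] / [4] / [6]
Final shape: (4, 3, 1, 1).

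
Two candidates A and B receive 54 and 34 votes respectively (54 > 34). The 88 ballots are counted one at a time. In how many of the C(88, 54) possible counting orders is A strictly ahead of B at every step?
Strict-lead orderings = 618540258932365020852300

Total orderings of the 88 votes with 54 for A: C(88, 54) = 2721577139302406091750120. By the Bertrand ballot formula (Cycle Lemma / reflection principle), the number of orderings in which A is strictly ahead of B throughout is (p − q)/(p + q) · C(p + q, p) = (54 − 34)/(54 + 34) · 2721577139302406091750120 = 618540258932365020852300.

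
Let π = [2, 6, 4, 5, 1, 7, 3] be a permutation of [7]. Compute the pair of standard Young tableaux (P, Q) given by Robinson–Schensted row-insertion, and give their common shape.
P = [1, 3, 5, 7] / [2, 4] / [6];  Q = [1, 2, 4, 6] / [3, 7] / [5];  common shape = (4, 2, 1)

Row-insert the values π_1, π_2, … into P one at a time, bumping the leftmost entry strictly greater than the inserted value down to the next row. The recording tableau Q records, in position (i, j), the step at which that cell was added to P.
  Insert 2 (step 1): P = [2];  Q = [1]
  Insert 6 (step 2): P = [2, 6];  Q = [1, 2]
  Insert 4 (step 3): P = [2, 4] / [6];  Q = [1, 2] / [3]
  Insert 5 (step 4): P = [2, 4, 5] / [6];  Q = [1, 2, 4] / [3]
  Insert 1 (step 5): P = [1, 4, 5] / [2] / [6];  Q = [1, 2, 4] / [3] / [5]
  Insert 7 (step 6): P = [1, 4, 5, 7] / [2] / [6];  Q = [1, 2, 4, 6] / [3] / [5]
  Insert 3 (step 7): P = [1, 3, 5, 7] / [2, 4] / [6];  Q = [1, 2, 4, 6] / [3, 7] / [5]
Final shape: (4, 2, 1).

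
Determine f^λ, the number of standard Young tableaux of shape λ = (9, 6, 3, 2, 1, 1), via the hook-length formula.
# SYT of shape (9, 6, 3, 2, 1, 1) = 2128389120

Hook-length formula: f^λ = n! / Π hook(c), product over all cells c of the Young diagram. For λ = (9, 6, 3, 2, 1, 1), n = 22 boxes. Hook lengths by row (left-to-right, top-to-bottom): [14, 11, 9, 7, 6, 5, 3, 2, 1]; [10, 7, 5, 3, 2, 1]; [6, 3, 1]; [4, 1]; [2]; [1]. Product of hooks = 528099264000. So f^λ = 22! / 528099264000 = 1124000727777607680000 / 528099264000 = 2128389120.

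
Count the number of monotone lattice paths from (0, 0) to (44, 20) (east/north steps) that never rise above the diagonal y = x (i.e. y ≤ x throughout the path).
Number of paths = 10899847657028400

By the reflection principle (André's argument), the number of monotone paths to (44, 20) with n ≤ m that never go above y = x is C(64, 44) − C(64, 45) = 19619725782651120 − 8719878125622720 = 10899847657028400.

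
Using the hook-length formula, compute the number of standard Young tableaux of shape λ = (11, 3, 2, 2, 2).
# SYT of shape (11, 3, 2, 2, 2) = 6651216

Hook-length formula: f^λ = n! / Π hook(c), product over all cells c of the Young diagram. For λ = (11, 3, 2, 2, 2), n = 20 boxes. Hook lengths by row (left-to-right, top-to-bottom): [15, 14, 10, 8, 7, 6, 5, 4, 3, 2, 1]; [6, 5, 1]; [4, 3]; [3, 2]; [2, 1]. Product of hooks = 365783040000. So f^λ = 20! / 365783040000 = 2432902008176640000 / 365783040000 = 6651216.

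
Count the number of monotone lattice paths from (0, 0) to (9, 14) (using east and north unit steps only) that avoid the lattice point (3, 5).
Number of paths = 536910

Total paths from (0, 0) to (9, 14): C(23, 9) = 817190. Paths through (3, 5): (paths (0, 0) → (3, 5)) × (paths (3, 5) → (9, 14)) = C(8, 3) · C(15, 6) = 56 · 5005 = 280280. Avoidance count = 817190 − 280280 = 536910.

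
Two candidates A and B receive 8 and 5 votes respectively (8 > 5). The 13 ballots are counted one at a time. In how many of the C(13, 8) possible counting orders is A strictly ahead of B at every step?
Strict-lead orderings = 297

Total orderings of the 13 votes with 8 for A: C(13, 8) = 1287. By the Bertrand ballot formula (Cycle Lemma / reflection principle), the number of orderings in which A is strictly ahead of B throughout is (p − q)/(p + q) · C(p + q, p) = (8 − 5)/(8 + 5) · 1287 = 297.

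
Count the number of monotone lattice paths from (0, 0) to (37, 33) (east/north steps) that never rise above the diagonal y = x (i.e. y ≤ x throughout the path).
Number of paths = 13187694661947683150

By the reflection principle (André's argument), the number of monotone paths to (37, 33) with n ≤ m that never go above y = x is C(70, 37) − C(70, 38) = 100226479430802391940 − 87038784768854708790 = 13187694661947683150.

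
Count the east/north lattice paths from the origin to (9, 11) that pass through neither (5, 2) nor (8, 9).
Number of paths = 87575

Inclusion–exclusion. Total paths: C(20, 9) = 167960. Through P₁: C(7, 5)·C(13, 4) = 15015. Through P₂: C(17, 8)·C(3, 1) = 72930. Since P₁ is strictly southwest of P₂, a monotone path through both must visit P₁ then P₂; paths through both = C(7, 5)·C(10, 3)·C(3, 1) = 7560. Avoid both = 167960 − 15015 − 72930 + 7560 = 87575.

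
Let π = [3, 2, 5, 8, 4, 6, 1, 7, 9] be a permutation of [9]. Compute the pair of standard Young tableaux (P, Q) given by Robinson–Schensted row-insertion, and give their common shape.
P = [1, 4, 6, 7, 9] / [2, 5, 8] / [3];  Q = [1, 3, 4, 8, 9] / [2, 5, 6] / [7];  common shape = (5, 3, 1)

Row-insert the values π_1, π_2, … into P one at a time, bumping the leftmost entry strictly greater than the inserted value down to the next row. The recording tableau Q records, in position (i, j), the step at which that cell was added to P.
  Insert 3 (step 1): P = [3];  Q = [1]
  Insert 2 (step 2): P = [2] / [3];  Q = [1] / [2]
  Insert 5 (step 3): P = [2, 5] / [3];  Q = [1, 3] / [2]
  Insert 8 (step 4): P = [2, 5, 8] / [3];  Q = [1, 3, 4] / [2]
  Insert 4 (step 5): P = [2, 4, 8] / [3, 5];  Q = [1, 3, 4] / [2, 5]
  Insert 6 (step 6): P = [2, 4, 6] / [3, 5, 8];  Q = [1, 3, 4] / [2, 5, 6]
  Insert 1 (step 7): P = [1, 4, 6] / [2, 5, 8] / [3];  Q = [1, 3, 4] / [2, 5, 6] / [7]
  Insert 7 (step 8): P = [1, 4, 6, 7] / [2, 5, 8] / [3];  Q = [1, 3, 4, 8] / [2, 5, 6] / [7]
  Insert 9 (step 9): P = [1, 4, 6, 7, 9] / [2, 5, 8] / [3];  Q = [1, 3, 4, 8, 9] / [2, 5, 6] / [7]
Final shape: (5, 3, 1).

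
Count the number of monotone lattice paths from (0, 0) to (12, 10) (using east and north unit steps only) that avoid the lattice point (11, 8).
Number of paths = 419900

Total paths from (0, 0) to (12, 10): C(22, 12) = 646646. Paths through (11, 8): (paths (0, 0) → (11, 8)) × (paths (11, 8) → (12, 10)) = C(19, 11) · C(3, 1) = 75582 · 3 = 226746. Avoidance count = 646646 − 226746 = 419900.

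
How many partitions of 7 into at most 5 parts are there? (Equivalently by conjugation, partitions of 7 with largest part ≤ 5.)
p(7, parts ≤ 5) = 13

Partitions of 7 with all parts ≤ 5: 5+2, 5+1+1, 4+3, 4+2+1, 4+1+1+1, 3+3+1, 3+2+2, 3+2+1+1, 3+1+1+1+1, 2+2+2+1, 2+2+1+1+1, 2+1+1+1+1+1, 1+1+1+1+1+1+1. Count = 13.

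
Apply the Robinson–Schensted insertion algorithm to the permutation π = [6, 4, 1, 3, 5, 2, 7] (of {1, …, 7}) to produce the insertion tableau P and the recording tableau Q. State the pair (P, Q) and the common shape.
P = [1, 2, 5, 7] / [3] / [4] / [6];  Q = [1, 4, 5, 7] / [2] / [3] / [6];  common shape = (4, 1, 1, 1)

Row-insert the values π_1, π_2, … into P one at a time, bumping the leftmost entry strictly greater than the inserted value down to the next row. The recording tableau Q records, in position (i, j), the step at which that cell was added to P.
  Insert 6 (step 1): P = [6];  Q = [1]
  Insert 4 (step 2): P = [4] / [6];  Q = [1] / [2]
  Insert 1 (step 3): P = [1] / [4] / [6];  Q = [1] / [2] / [3]
  Insert 3 (step 4): P = [1, 3] / [4] / [6];  Q = [1, 4] / [2] / [3]
  Insert 5 (step 5): P = [1, 3, 5] / [4] / [6];  Q = [1, 4, 5] / [2] / [3]
  Insert 2 (step 6): P = [1, 2, 5] / [3] / [4] / [6];  Q = [1, 4, 5] / [2] / [3] / [6]
  Insert 7 (step 7): P = [1, 2, 5, 7] / [3] / [4] / [6];  Q = [1, 4, 5, 7] / [2] / [3] / [6]
Final shape: (4, 1, 1, 1).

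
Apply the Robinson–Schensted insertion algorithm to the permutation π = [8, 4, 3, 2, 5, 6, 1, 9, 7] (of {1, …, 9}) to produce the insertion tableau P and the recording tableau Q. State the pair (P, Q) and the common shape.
P = [1, 5, 6, 7] / [2, 9] / [3] / [4] / [8];  Q = [1, 5, 6, 8] / [2, 9] / [3] / [4] / [7];  common shape = (4, 2, 1, 1, 1)

Row-insert the values π_1, π_2, … into P one at a time, bumping the leftmost entry strictly greater than the inserted value down to the next row. The recording tableau Q records, in position (i, j), the step at which that cell was added to P.
  Insert 8 (step 1): P = [8];  Q = [1]
  Insert 4 (step 2): P = [4] / [8];  Q = [1] / [2]
  Insert 3 (step 3): P = [3] / [4] / [8];  Q = [1] / [2] / [3]
  Insert 2 (step 4): P = [2] / [3] / [4] / [8];  Q = [1] / [2] / [3] / [4]
  Insert 5 (step 5): P = [2, 5] / [3] / [4] / [8];  Q = [1, 5] / [2] / [3] / [4]
  Insert 6 (step 6): P = [2, 5, 6] / [3] / [4] / [8];  Q = [1, 5, 6] / [2] / [3] / [4]
  Insert 1 (step 7): P = [1, 5, 6] / [2] / [3] / [4] / [8];  Q = [1, 5, 6] / [2] / [3] / [4] / [7]
  Insert 9 (step 8): P = [1, 5, 6, 9] / [2] / [3] / [4] / [8];  Q = [1, 5, 6, 8] / [2] / [3] / [4] / [7]
  Insert 7 (step 9): P = [1, 5, 6, 7] / [2, 9] / [3] / [4] / [8];  Q = [1, 5, 6, 8] / [2, 9] / [3] / [4] / [7]
Final shape: (4, 2, 1, 1, 1).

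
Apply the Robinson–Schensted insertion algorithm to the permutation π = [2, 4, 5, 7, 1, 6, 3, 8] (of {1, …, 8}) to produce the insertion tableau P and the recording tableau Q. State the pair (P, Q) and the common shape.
P = [1, 3, 5, 6, 8] / [2, 4] / [7];  Q = [1, 2, 3, 4, 8] / [5, 6] / [7];  common shape = (5, 2, 1)

Row-insert the values π_1, π_2, … into P one at a time, bumping the leftmost entry strictly greater than the inserted value down to the next row. The recording tableau Q records, in position (i, j), the step at which that cell was added to P.
  Insert 2 (step 1): P = [2];  Q = [1]
  Insert 4 (step 2): P = [2, 4];  Q = [1, 2]
  Insert 5 (step 3): P = [2, 4, 5];  Q = [1, 2, 3]
  Insert 7 (step 4): P = [2, 4, 5, 7];  Q = [1, 2, 3, 4]
  Insert 1 (step 5): P = [1, 4, 5, 7] / [2];  Q = [1, 2, 3, 4] / [5]
  Insert 6 (step 6): P = [1, 4, 5, 6] / [2, 7];  Q = [1, 2, 3, 4] / [5, 6]
  Insert 3 (step 7): P = [1, 3, 5, 6] / [2, 4] / [7];  Q = [1, 2, 3, 4] / [5, 6] / [7]
  Insert 8 (step 8): P = [1, 3, 5, 6, 8] / [2, 4] / [7];  Q = [1, 2, 3, 4, 8] / [5, 6] / [7]
Final shape: (5, 2, 1).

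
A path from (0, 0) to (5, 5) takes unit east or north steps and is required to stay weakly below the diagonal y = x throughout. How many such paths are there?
Number of paths = 42

By the reflection principle (André's argument), the number of monotone paths to (5, 5) with n ≤ m that never go above y = x is C(10, 5) − C(10, 6) = 252 − 210 = 42.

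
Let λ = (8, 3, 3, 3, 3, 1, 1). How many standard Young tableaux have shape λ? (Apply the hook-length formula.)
# SYT of shape (8, 3, 3, 3, 3, 1, 1) = 628539912

Hook-length formula: f^λ = n! / Π hook(c), product over all cells c of the Young diagram. For λ = (8, 3, 3, 3, 3, 1, 1), n = 22 boxes. Hook lengths by row (left-to-right, top-to-bottom): [14, 11, 10, 5, 4, 3, 2, 1]; [8, 5, 4]; [7, 4, 3]; [6, 3, 2]; [5, 2, 1]; [2]; [1]. Product of hooks = 1788272640000. So f^λ = 22! / 1788272640000 = 1124000727777607680000 / 1788272640000 = 628539912.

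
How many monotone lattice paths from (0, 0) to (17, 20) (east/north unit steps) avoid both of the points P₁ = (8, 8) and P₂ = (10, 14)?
Number of paths = 9375352074

Inclusion–exclusion. Total paths: C(37, 17) = 15905368710. Through P₁: C(16, 8)·C(21, 9) = 3782879100. Through P₂: C(24, 10)·C(13, 7) = 3365515296. Since P₁ is strictly southwest of P₂, a monotone path through both must visit P₁ then P₂; paths through both = C(16, 8)·C(8, 2)·C(13, 7) = 618377760. Avoid both = 15905368710 − 3782879100 − 3365515296 + 618377760 = 9375352074.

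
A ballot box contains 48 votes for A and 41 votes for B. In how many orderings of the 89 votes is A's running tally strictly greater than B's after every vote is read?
Strict-lead orderings = 3126537204395671682632170

Total orderings of the 89 votes with 48 for A: C(89, 48) = 39751687313030682822037590. By the Bertrand ballot formula (Cycle Lemma / reflection principle), the number of orderings in which A is strictly ahead of B throughout is (p − q)/(p + q) · C(p + q, p) = (48 − 41)/(48 + 41) · 39751687313030682822037590 = 3126537204395671682632170.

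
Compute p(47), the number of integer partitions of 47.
p(47) = 124754

Compute p(n) via the recurrence p(n, m) = p(n, m−1) + p(n−m, m), where p(n, m) counts partitions of n with all parts ≤ m and p(n) = p(n, n). The base cases are p(0, m) = 1 and p(n, 0) = 0 for n > 0. Filling the table yields p(47) = 124754. (Euler's pentagonal recurrence is an alternative.)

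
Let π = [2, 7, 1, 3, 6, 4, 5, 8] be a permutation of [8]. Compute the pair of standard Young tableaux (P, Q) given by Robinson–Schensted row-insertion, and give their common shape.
P = [1, 3, 4, 5, 8] / [2, 6] / [7];  Q = [1, 2, 5, 7, 8] / [3, 4] / [6];  common shape = (5, 2, 1)

Row-insert the values π_1, π_2, … into P one at a time, bumping the leftmost entry strictly greater than the inserted value down to the next row. The recording tableau Q records, in position (i, j), the step at which that cell was added to P.
  Insert 2 (step 1): P = [2];  Q = [1]
  Insert 7 (step 2): P = [2, 7];  Q = [1, 2]
  Insert 1 (step 3): P = [1, 7] / [2];  Q = [1, 2] / [3]
  Insert 3 (step 4): P = [1, 3] / [2, 7];  Q = [1, 2] / [3, 4]
  Insert 6 (step 5): P = [1, 3, 6] / [2, 7];  Q = [1, 2, 5] / [3, 4]
  Insert 4 (step 6): P = [1, 3, 4] / [2, 6] / [7];  Q = [1, 2, 5] / [3, 4] / [6]
  Insert 5 (step 7): P = [1, 3, 4, 5] / [2, 6] / [7];  Q = [1, 2, 5, 7] / [3, 4] / [6]
  Insert 8 (step 8): P = [1, 3, 4, 5, 8] / [2, 6] / [7];  Q = [1, 2, 5, 7, 8] / [3, 4] / [6]
Final shape: (5, 2, 1).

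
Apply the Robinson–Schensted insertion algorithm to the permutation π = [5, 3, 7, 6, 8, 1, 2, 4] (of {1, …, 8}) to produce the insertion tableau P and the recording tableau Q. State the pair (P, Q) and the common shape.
P = [1, 2, 4] / [3, 6, 8] / [5, 7];  Q = [1, 3, 5] / [2, 4, 8] / [6, 7];  common shape = (3, 3, 2)

Row-insert the values π_1, π_2, … into P one at a time, bumping the leftmost entry strictly greater than the inserted value down to the next row. The recording tableau Q records, in position (i, j), the step at which that cell was added to P.
  Insert 5 (step 1): P = [5];  Q = [1]
  Insert 3 (step 2): P = [3] / [5];  Q = [1] / [2]
  Insert 7 (step 3): P = [3, 7] / [5];  Q = [1, 3] / [2]
  Insert 6 (step 4): P = [3, 6] / [5, 7];  Q = [1, 3] / [2, 4]
  Insert 8 (step 5): P = [3, 6, 8] / [5, 7];  Q = [1, 3, 5] / [2, 4]
  Insert 1 (step 6): P = [1, 6, 8] / [3, 7] / [5];  Q = [1, 3, 5] / [2, 4] / [6]
  Insert 2 (step 7): P = [1, 2, 8] / [3, 6] / [5, 7];  Q = [1, 3, 5] / [2, 4] / [6, 7]
  Insert 4 (step 8): P = [1, 2, 4] / [3, 6, 8] / [5, 7];  Q = [1, 3, 5] / [2, 4, 8] / [6, 7]
Final shape: (3, 3, 2).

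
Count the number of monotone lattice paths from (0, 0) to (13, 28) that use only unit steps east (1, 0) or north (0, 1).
Number of paths = 17620076360

A monotone lattice path from (0, 0) to (13, 28) consists of 13 east steps and 28 north steps in some order, so it is determined by which 13 of the 41 steps are east. The count is C(41, 13) = 17620076360.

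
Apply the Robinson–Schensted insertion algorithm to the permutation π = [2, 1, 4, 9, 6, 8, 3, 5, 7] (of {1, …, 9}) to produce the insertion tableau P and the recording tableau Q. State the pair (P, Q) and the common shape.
P = [1, 3, 5, 7] / [2, 4, 6, 8] / [9];  Q = [1, 3, 4, 6] / [2, 5, 8, 9] / [7];  common shape = (4, 4, 1)

Row-insert the values π_1, π_2, … into P one at a time, bumping the leftmost entry strictly greater than the inserted value down to the next row. The recording tableau Q records, in position (i, j), the step at which that cell was added to P.
  Insert 2 (step 1): P = [2];  Q = [1]
  Insert 1 (step 2): P = [1] / [2];  Q = [1] / [2]
  Insert 4 (step 3): P = [1, 4] / [2];  Q = [1, 3] / [2]
  Insert 9 (step 4): P = [1, 4, 9] / [2];  Q = [1, 3, 4] / [2]
  Insert 6 (step 5): P = [1, 4, 6] / [2, 9];  Q = [1, 3, 4] / [2, 5]
  Insert 8 (step 6): P = [1, 4, 6, 8] / [2, 9];  Q = [1, 3, 4, 6] / [2, 5]
  Insert 3 (step 7): P = [1, 3, 6, 8] / [2, 4] / [9];  Q = [1, 3, 4, 6] / [2, 5] / [7]
  Insert 5 (step 8): P = [1, 3, 5, 8] / [2, 4, 6] / [9];  Q = [1, 3, 4, 6] / [2, 5, 8] / [7]
  Insert 7 (step 9): P = [1, 3, 5, 7] / [2, 4, 6, 8] / [9];  Q = [1, 3, 4, 6] / [2, 5, 8, 9] / [7]
Final shape: (4, 4, 1).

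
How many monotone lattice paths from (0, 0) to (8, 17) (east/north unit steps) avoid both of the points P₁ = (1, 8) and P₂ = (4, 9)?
Number of paths = 642510

Inclusion–exclusion. Total paths: C(25, 8) = 1081575. Through P₁: C(9, 1)·C(16, 7) = 102960. Through P₂: C(13, 4)·C(12, 4) = 353925. Since P₁ is strictly southwest of P₂, a monotone path through both must visit P₁ then P₂; paths through both = C(9, 1)·C(4, 3)·C(12, 4) = 17820. Avoid both = 1081575 − 102960 − 353925 + 17820 = 642510.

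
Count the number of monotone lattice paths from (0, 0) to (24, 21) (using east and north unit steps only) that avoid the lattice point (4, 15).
Number of paths = 3772763378670

Total paths from (0, 0) to (24, 21): C(45, 24) = 3773655750150. Paths through (4, 15): (paths (0, 0) → (4, 15)) × (paths (4, 15) → (24, 21)) = C(19, 4) · C(26, 20) = 3876 · 230230 = 892371480. Avoidance count = 3773655750150 − 892371480 = 3772763378670.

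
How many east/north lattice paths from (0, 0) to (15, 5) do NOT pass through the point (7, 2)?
Number of paths = 9564

Total paths from (0, 0) to (15, 5): C(20, 15) = 15504. Paths through (7, 2): (paths (0, 0) → (7, 2)) × (paths (7, 2) → (15, 5)) = C(9, 7) · C(11, 8) = 36 · 165 = 5940. Avoidance count = 15504 − 5940 = 9564.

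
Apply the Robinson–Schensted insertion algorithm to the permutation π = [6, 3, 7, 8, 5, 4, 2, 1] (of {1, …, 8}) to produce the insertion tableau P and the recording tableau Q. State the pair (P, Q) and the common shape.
P = [1, 4, 8] / [2, 7] / [3] / [5] / [6];  Q = [1, 3, 4] / [2, 5] / [6] / [7] / [8];  common shape = (3, 2, 1, 1, 1)

Row-insert the values π_1, π_2, … into P one at a time, bumping the leftmost entry strictly greater than the inserted value down to the next row. The recording tableau Q records, in position (i, j), the step at which that cell was added to P.
  Insert 6 (step 1): P = [6];  Q = [1]
  Insert 3 (step 2): P = [3] / [6];  Q = [1] / [2]
  Insert 7 (step 3): P = [3, 7] / [6];  Q = [1, 3] / [2]
  Insert 8 (step 4): P = [3, 7, 8] / [6];  Q = [1, 3, 4] / [2]
  Insert 5 (step 5): P = [3, 5, 8] / [6, 7];  Q = [1, 3, 4] / [2, 5]
  Insert 4 (step 6): P = [3, 4, 8] / [5, 7] / [6];  Q = [1, 3, 4] / [2, 5] / [6]
  Insert 2 (step 7): P = [2, 4, 8] / [3, 7] / [5] / [6];  Q = [1, 3, 4] / [2, 5] / [6] / [7]
  Insert 1 (step 8): P = [1, 4, 8] / [2, 7] / [3] / [5] / [6];  Q = [1, 3, 4] / [2, 5] / [6] / [7] / [8]
Final shape: (3, 2, 1, 1, 1).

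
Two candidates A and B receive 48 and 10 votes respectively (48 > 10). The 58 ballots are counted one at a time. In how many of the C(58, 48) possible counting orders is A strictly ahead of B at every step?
Strict-lead orderings = 34186557405

Total orderings of the 58 votes with 48 for A: C(58, 48) = 52179482355. By the Bertrand ballot formula (Cycle Lemma / reflection principle), the number of orderings in which A is strictly ahead of B throughout is (p − q)/(p + q) · C(p + q, p) = (48 − 10)/(48 + 10) · 52179482355 = 34186557405.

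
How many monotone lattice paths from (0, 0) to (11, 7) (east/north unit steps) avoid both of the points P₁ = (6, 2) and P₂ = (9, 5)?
Number of paths = 16116

Inclusion–exclusion. Total paths: C(18, 11) = 31824. Through P₁: C(8, 6)·C(10, 5) = 7056. Through P₂: C(14, 9)·C(4, 2) = 12012. Since P₁ is strictly southwest of P₂, a monotone path through both must visit P₁ then P₂; paths through both = C(8, 6)·C(6, 3)·C(4, 2) = 3360. Avoid both = 31824 − 7056 − 12012 + 3360 = 16116.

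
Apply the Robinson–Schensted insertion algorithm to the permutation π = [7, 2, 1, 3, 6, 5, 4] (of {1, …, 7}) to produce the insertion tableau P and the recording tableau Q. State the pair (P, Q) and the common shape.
P = [1, 3, 4] / [2, 5] / [6] / [7];  Q = [1, 4, 5] / [2, 6] / [3] / [7];  common shape = (3, 2, 1, 1)

Row-insert the values π_1, π_2, … into P one at a time, bumping the leftmost entry strictly greater than the inserted value down to the next row. The recording tableau Q records, in position (i, j), the step at which that cell was added to P.
  Insert 7 (step 1): P = [7];  Q = [1]
  Insert 2 (step 2): P = [2] / [7];  Q = [1] / [2]
  Insert 1 (step 3): P = [1] / [2] / [7];  Q = [1] / [2] / [3]
  Insert 3 (step 4): P = [1, 3] / [2] / [7];  Q = [1, 4] / [2] / [3]
  Insert 6 (step 5): P = [1, 3, 6] / [2] / [7];  Q = [1, 4, 5] / [2] / [3]
  Insert 5 (step 6): P = [1, 3, 5] / [2, 6] / [7];  Q = [1, 4, 5] / [2, 6] / [3]
  Insert 4 (step 7): P = [1, 3, 4] / [2, 5] / [6] / [7];  Q = [1, 4, 5] / [2, 6] / [3] / [7]
Final shape: (3, 2, 1, 1).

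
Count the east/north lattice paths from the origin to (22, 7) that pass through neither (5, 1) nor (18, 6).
Number of paths = 539158

Inclusion–exclusion. Total paths: C(29, 22) = 1560780. Through P₁: C(6, 5)·C(23, 17) = 605682. Through P₂: C(24, 18)·C(5, 4) = 672980. Since P₁ is strictly southwest of P₂, a monotone path through both must visit P₁ then P₂; paths through both = C(6, 5)·C(18, 13)·C(5, 4) = 257040. Avoid both = 1560780 − 605682 − 672980 + 257040 = 539158.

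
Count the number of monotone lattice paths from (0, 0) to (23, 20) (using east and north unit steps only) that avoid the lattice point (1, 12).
Number of paths = 960490830195

Total paths from (0, 0) to (23, 20): C(43, 23) = 960566918220. Paths through (1, 12): (paths (0, 0) → (1, 12)) × (paths (1, 12) → (23, 20)) = C(13, 1) · C(30, 22) = 13 · 5852925 = 76088025. Avoidance count = 960566918220 − 76088025 = 960490830195.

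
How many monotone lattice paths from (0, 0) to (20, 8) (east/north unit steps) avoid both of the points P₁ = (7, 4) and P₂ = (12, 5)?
Number of paths = 1628385

Inclusion–exclusion. Total paths: C(28, 20) = 3108105. Through P₁: C(11, 7)·C(17, 13) = 785400. Through P₂: C(17, 12)·C(11, 8) = 1021020. Since P₁ is strictly southwest of P₂, a monotone path through both must visit P₁ then P₂; paths through both = C(11, 7)·C(6, 5)·C(11, 8) = 326700. Avoid both = 3108105 − 785400 − 1021020 + 326700 = 1628385.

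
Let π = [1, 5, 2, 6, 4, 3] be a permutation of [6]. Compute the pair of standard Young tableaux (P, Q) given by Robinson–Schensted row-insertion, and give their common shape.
P = [1, 2, 3] / [4, 6] / [5];  Q = [1, 2, 4] / [3, 5] / [6];  common shape = (3, 2, 1)

Row-insert the values π_1, π_2, … into P one at a time, bumping the leftmost entry strictly greater than the inserted value down to the next row. The recording tableau Q records, in position (i, j), the step at which that cell was added to P.
  Insert 1 (step 1): P = [1];  Q = [1]
  Insert 5 (step 2): P = [1, 5];  Q = [1, 2]
  Insert 2 (step 3): P = [1, 2] / [5];  Q = [1, 2] / [3]
  Insert 6 (step 4): P = [1, 2, 6] / [5];  Q = [1, 2, 4] / [3]
  Insert 4 (step 5): P = [1, 2, 4] / [5, 6];  Q = [1, 2, 4] / [3, 5]
  Insert 3 (step 6): P = [1, 2, 3] / [4, 6] / [5];  Q = [1, 2, 4] / [3, 5] / [6]
Final shape: (3, 2, 1).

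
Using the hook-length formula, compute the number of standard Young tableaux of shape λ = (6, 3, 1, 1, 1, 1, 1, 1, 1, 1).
# SYT of shape (6, 3, 1, 1, 1, 1, 1, 1, 1, 1) = 148512

Hook-length formula: f^λ = n! / Π hook(c), product over all cells c of the Young diagram. For λ = (6, 3, 1, 1, 1, 1, 1, 1, 1, 1), n = 17 boxes. Hook lengths by row (left-to-right, top-to-bottom): [15, 6, 5, 3, 2, 1]; [11, 2, 1]; [8]; [7]; [6]; [5]; [4]; [3]; [2]; [1]. Product of hooks = 2395008000. So f^λ = 17! / 2395008000 = 355687428096000 / 2395008000 = 148512.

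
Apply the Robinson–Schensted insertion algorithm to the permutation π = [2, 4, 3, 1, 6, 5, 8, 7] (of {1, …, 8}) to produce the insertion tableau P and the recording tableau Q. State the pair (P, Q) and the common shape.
P = [1, 3, 5, 7] / [2, 6, 8] / [4];  Q = [1, 2, 5, 7] / [3, 6, 8] / [4];  common shape = (4, 3, 1)

Row-insert the values π_1, π_2, … into P one at a time, bumping the leftmost entry strictly greater than the inserted value down to the next row. The recording tableau Q records, in position (i, j), the step at which that cell was added to P.
  Insert 2 (step 1): P = [2];  Q = [1]
  Insert 4 (step 2): P = [2, 4];  Q = [1, 2]
  Insert 3 (step 3): P = [2, 3] / [4];  Q = [1, 2] / [3]
  Insert 1 (step 4): P = [1, 3] / [2] / [4];  Q = [1, 2] / [3] / [4]
  Insert 6 (step 5): P = [1, 3, 6] / [2] / [4];  Q = [1, 2, 5] / [3] / [4]
  Insert 5 (step 6): P = [1, 3, 5] / [2, 6] / [4];  Q = [1, 2, 5] / [3, 6] / [4]
  Insert 8 (step 7): P = [1, 3, 5, 8] / [2, 6] / [4];  Q = [1, 2, 5, 7] / [3, 6] / [4]
  Insert 7 (step 8): P = [1, 3, 5, 7] / [2, 6, 8] / [4];  Q = [1, 2, 5, 7] / [3, 6, 8] / [4]
Final shape: (4, 3, 1).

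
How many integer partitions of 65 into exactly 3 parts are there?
p(65, 3 parts) = 352

Partitions of n into exactly k parts are in bijection with partitions of n − k into at most k parts (subtract 1 from each part). So p(65, exactly 3) = p(62, parts ≤ 3). Computing via the recurrence p(m, j) = p(m, j−1) + p(m−j, j) gives 352.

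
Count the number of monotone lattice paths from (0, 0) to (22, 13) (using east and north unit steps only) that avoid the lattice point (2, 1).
Number of paths = 798959280

Total paths from (0, 0) to (22, 13): C(35, 22) = 1476337800. Paths through (2, 1): (paths (0, 0) → (2, 1)) × (paths (2, 1) → (22, 13)) = C(3, 2) · C(32, 20) = 3 · 225792840 = 677378520. Avoidance count = 1476337800 − 677378520 = 798959280.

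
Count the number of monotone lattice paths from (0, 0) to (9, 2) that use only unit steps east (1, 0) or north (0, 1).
Number of paths = 55

A monotone lattice path from (0, 0) to (9, 2) consists of 9 east steps and 2 north steps in some order, so it is determined by which 9 of the 11 steps are east. The count is C(11, 9) = 55.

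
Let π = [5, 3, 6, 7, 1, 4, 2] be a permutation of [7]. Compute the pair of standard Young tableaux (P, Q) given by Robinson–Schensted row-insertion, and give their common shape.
P = [1, 2, 7] / [3, 4] / [5, 6];  Q = [1, 3, 4] / [2, 6] / [5, 7];  common shape = (3, 2, 2)

Row-insert the values π_1, π_2, … into P one at a time, bumping the leftmost entry strictly greater than the inserted value down to the next row. The recording tableau Q records, in position (i, j), the step at which that cell was added to P.
  Insert 5 (step 1): P = [5];  Q = [1]
  Insert 3 (step 2): P = [3] / [5];  Q = [1] / [2]
  Insert 6 (step 3): P = [3, 6] / [5];  Q = [1, 3] / [2]
  Insert 7 (step 4): P = [3, 6, 7] / [5];  Q = [1, 3, 4] / [2]
  Insert 1 (step 5): P = [1, 6, 7] / [3] / [5];  Q = [1, 3, 4] / [2] / [5]
  Insert 4 (step 6): P = [1, 4, 7] / [3, 6] / [5];  Q = [1, 3, 4] / [2, 6] / [5]
  Insert 2 (step 7): P = [1, 2, 7] / [3, 4] / [5, 6];  Q = [1, 3, 4] / [2, 6] / [5, 7]
Final shape: (3, 2, 2).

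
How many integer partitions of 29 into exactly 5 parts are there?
p(29, 5 parts) = 333

Partitions of n into exactly k parts are in bijection with partitions of n − k into at most k parts (subtract 1 from each part). So p(29, exactly 5) = p(24, parts ≤ 5). Computing via the recurrence p(m, j) = p(m, j−1) + p(m−j, j) gives 333.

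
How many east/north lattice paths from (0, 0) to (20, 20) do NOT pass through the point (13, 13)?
Number of paths = 102151669620

Total paths from (0, 0) to (20, 20): C(40, 20) = 137846528820. Paths through (13, 13): (paths (0, 0) → (13, 13)) × (paths (13, 13) → (20, 20)) = C(26, 13) · C(14, 7) = 10400600 · 3432 = 35694859200. Avoidance count = 137846528820 − 35694859200 = 102151669620.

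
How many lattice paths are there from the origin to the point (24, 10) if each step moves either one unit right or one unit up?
Number of paths = 131128140

A monotone lattice path from (0, 0) to (24, 10) consists of 24 east steps and 10 north steps in some order, so it is determined by which 24 of the 34 steps are east. The count is C(34, 24) = 131128140.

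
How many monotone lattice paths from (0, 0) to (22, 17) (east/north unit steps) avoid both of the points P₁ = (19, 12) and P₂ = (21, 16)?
Number of paths = 21600434820

Inclusion–exclusion. Total paths: C(39, 22) = 51021117810. Through P₁: C(31, 19)·C(8, 3) = 7902749400. Through P₂: C(37, 21)·C(2, 1) = 25751549340. Since P₁ is strictly southwest of P₂, a monotone path through both must visit P₁ then P₂; paths through both = C(31, 19)·C(6, 2)·C(2, 1) = 4233615750. Avoid both = 51021117810 − 7902749400 − 25751549340 + 4233615750 = 21600434820.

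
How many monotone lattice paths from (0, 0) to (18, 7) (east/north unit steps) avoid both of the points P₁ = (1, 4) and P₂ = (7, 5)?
Number of paths = 415954

Inclusion–exclusion. Total paths: C(25, 18) = 480700. Through P₁: C(5, 1)·C(20, 17) = 5700. Through P₂: C(12, 7)·C(13, 11) = 61776. Since P₁ is strictly southwest of P₂, a monotone path through both must visit P₁ then P₂; paths through both = C(5, 1)·C(7, 6)·C(13, 11) = 2730. Avoid both = 480700 − 5700 − 61776 + 2730 = 415954.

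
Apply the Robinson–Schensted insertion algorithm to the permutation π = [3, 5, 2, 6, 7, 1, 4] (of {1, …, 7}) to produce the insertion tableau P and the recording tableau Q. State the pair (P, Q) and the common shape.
P = [1, 4, 6, 7] / [2, 5] / [3];  Q = [1, 2, 4, 5] / [3, 7] / [6];  common shape = (4, 2, 1)

Row-insert the values π_1, π_2, … into P one at a time, bumping the leftmost entry strictly greater than the inserted value down to the next row. The recording tableau Q records, in position (i, j), the step at which that cell was added to P.
  Insert 3 (step 1): P = [3];  Q = [1]
  Insert 5 (step 2): P = [3, 5];  Q = [1, 2]
  Insert 2 (step 3): P = [2, 5] / [3];  Q = [1, 2] / [3]
  Insert 6 (step 4): P = [2, 5, 6] / [3];  Q = [1, 2, 4] / [3]
  Insert 7 (step 5): P = [2, 5, 6, 7] / [3];  Q = [1, 2, 4, 5] / [3]
  Insert 1 (step 6): P = [1, 5, 6, 7] / [2] / [3];  Q = [1, 2, 4, 5] / [3] / [6]
  Insert 4 (step 7): P = [1, 4, 6, 7] / [2, 5] / [3];  Q = [1, 2, 4, 5] / [3, 7] / [6]
Final shape: (4, 2, 1).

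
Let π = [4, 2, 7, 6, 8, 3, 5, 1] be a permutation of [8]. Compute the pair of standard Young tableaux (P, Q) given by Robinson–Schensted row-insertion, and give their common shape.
P = [1, 3, 5] / [2, 6, 8] / [4] / [7];  Q = [1, 3, 5] / [2, 4, 7] / [6] / [8];  common shape = (3, 3, 1, 1)

Row-insert the values π_1, π_2, … into P one at a time, bumping the leftmost entry strictly greater than the inserted value down to the next row. The recording tableau Q records, in position (i, j), the step at which that cell was added to P.
  Insert 4 (step 1): P = [4];  Q = [1]
  Insert 2 (step 2): P = [2] / [4];  Q = [1] / [2]
  Insert 7 (step 3): P = [2, 7] / [4];  Q = [1, 3] / [2]
  Insert 6 (step 4): P = [2, 6] / [4, 7];  Q = [1, 3] / [2, 4]
  Insert 8 (step 5): P = [2, 6, 8] / [4, 7];  Q = [1, 3, 5] / [2, 4]
  Insert 3 (step 6): P = [2, 3, 8] / [4, 6] / [7];  Q = [1, 3, 5] / [2, 4] / [6]
  Insert 5 (step 7): P = [2, 3, 5] / [4, 6, 8] / [7];  Q = [1, 3, 5] / [2, 4, 7] / [6]
  Insert 1 (step 8): P = [1, 3, 5] / [2, 6, 8] / [4] / [7];  Q = [1, 3, 5] / [2, 4, 7] / [6] / [8]
Final shape: (3, 3, 1, 1).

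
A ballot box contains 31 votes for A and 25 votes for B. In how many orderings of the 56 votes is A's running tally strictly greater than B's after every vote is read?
Strict-lead orderings = 597261490737912

Total orderings of the 56 votes with 31 for A: C(56, 31) = 5574440580220512. By the Bertrand ballot formula (Cycle Lemma / reflection principle), the number of orderings in which A is strictly ahead of B throughout is (p − q)/(p + q) · C(p + q, p) = (31 − 25)/(31 + 25) · 5574440580220512 = 597261490737912.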